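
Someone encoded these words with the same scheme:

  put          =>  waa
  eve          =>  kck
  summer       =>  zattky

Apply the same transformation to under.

aukky

The shift depends on letter class: consonant p→w is +7, but vowel u→a is +6. Vowels shift forward by 6 and consonants shift forward by 7.
For under: u(vowel)+6=a, n(cons)+7=u, d(cons)+7=k, e(vowel)+6=k, r(cons)+7=y.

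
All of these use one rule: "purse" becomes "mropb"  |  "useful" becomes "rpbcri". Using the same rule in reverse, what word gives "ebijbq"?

Compare letters: p→m is +23, u→r is +23, r→o is +23 — a constant shift. Every letter moves 23 places later in the alphabet, wrapping around z→a.
Reversing it on ebijbq: e−23=h, b−23=e, i−23=l, j−23=m, b−23=e, q−23=t.

helmet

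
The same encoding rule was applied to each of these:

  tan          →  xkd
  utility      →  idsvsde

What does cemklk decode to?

abacus

The output letters match the input read backwards, each shifted +10: tan reversed is nat. Two steps: reverse the string, then apply a Caesar shift of +10.
Undoing it on cemklk: shift back: c−10=s, e−10=u, m−10=c, k−10=a, l−10=b, k−10=a → sucaba; then reverse → abacus.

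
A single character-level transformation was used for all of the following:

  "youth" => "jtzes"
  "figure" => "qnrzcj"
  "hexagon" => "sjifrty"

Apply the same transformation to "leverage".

The shift depends on letter class: consonant y→j is +11, but vowel o→t is +5. Two shifts are in play — +5 for a/e/i/o/u, +11 for every other letter.
Applying it to leverage: l(cons)+11=w, e(vowel)+5=j, v(cons)+11=g, e(vowel)+5=j, r(cons)+11=c, a(vowel)+5=f, g(cons)+11=r, e(vowel)+5=j.

wjgjcfrj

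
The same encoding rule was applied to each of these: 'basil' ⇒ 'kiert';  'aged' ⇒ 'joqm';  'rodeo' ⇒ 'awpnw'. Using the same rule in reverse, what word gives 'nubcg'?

Shifts by position in basil: pos 0: b→k (+9), pos 1: a→i (+8), pos 2: s→e (+12), pos 3: i→r (+9), pos 4: l→t (+8) — repeating every 3. It's a Vigenère-style cipher with numeric key [9,8,12]: position i shifts by key[i mod 3].
Undoing it on nubcg: n−9=e, u−8=m, b−12=p, c−9=t, g−8=y.

empty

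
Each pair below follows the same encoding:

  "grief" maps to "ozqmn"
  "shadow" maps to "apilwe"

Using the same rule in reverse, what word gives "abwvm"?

Compare letters: g→o is +8, r→z is +8, i→q is +8 — a constant shift. It's a constant shift of +8 (ROT8).
Undoing it on abwvm: a−8=s, b−8=t, w−8=o, v−8=n, m−8=e.

stone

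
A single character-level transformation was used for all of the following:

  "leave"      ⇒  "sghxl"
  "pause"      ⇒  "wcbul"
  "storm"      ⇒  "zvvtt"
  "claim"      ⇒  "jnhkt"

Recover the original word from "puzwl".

issue

Shifts by position in leave: pos 0: l→s (+7), pos 1: e→g (+2), pos 2: a→h (+7), pos 3: v→x (+2) — repeating every 2. A repeating key of period 2 is used — shifts +7, +2 over and over.
Reversing it on puzwl: p−7=i, u−2=s, z−7=s, w−2=u, l−7=e.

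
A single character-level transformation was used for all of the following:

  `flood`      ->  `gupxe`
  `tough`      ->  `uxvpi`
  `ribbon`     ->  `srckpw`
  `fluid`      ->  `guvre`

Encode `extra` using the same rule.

fguab

The shifts repeat in a cycle of length 2: positions 0,1,… shift by +1, +9, then the pattern repeats.
Applying it to extra: e+1=f, x+9=g, t+1=u, r+9=a, a+1=b.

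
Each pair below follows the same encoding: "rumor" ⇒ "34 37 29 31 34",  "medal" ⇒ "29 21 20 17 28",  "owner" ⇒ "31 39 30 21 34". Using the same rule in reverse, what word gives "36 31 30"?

Each letter is replaced by its alphabet position (a=1..z=26) + 16.
Reversing it on 36 31 30: 36→(36−16)÷1=20=t, 31→(31−16)÷1=15=o, 30→(30−16)÷1=14=n.

ton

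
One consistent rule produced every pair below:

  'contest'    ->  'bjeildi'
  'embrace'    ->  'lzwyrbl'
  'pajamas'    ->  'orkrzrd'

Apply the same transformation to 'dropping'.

c(2)→b(1) and o(14)→j(9) fit y≡5x+17 (mod 26); the inverse of 5 mod 26 is 21. Treating letters as 0–25, the rule is x ↦ 5x + 17 (mod 26).
For dropping: d(3)→5·3+17≡6=g; r(17)→5·17+17≡24=y; o(14)→5·14+17≡9=j; p(15)→5·15+17≡14=o; p(15)→5·15+17≡14=o; i(8)→5·8+17≡5=f; n(13)→5·13+17≡4=e; g(6)→5·6+17≡21=v (all mod 26).

gyjoofev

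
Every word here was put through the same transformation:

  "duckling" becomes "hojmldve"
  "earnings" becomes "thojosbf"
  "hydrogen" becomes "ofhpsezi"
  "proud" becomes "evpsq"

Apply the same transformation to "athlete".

fufmiub

The output letters match the input read backwards, each shifted +1: duckling reversed is gnilkcud. Read the word backwards and shift each letter +1.
Applying it to athlete: reverse → etelhta; then shift: e+1=f, t+1=u, e+1=f, l+1=m, h+1=i, t+1=u, a+1=b.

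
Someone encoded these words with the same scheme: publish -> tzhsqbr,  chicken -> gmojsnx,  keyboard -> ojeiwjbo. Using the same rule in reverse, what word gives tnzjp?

pitch

In publish: p→t is +4, u→z is +5, b→h is +6, l→s is +7 — the shift increases by 1 each position. Each letter shifts forward by (position + 4), i.e. 4, 5, 6, … — the shift grows by one for each successive letter.
Reversing it on tnzjp: t−4=p, n−5=i, z−6=t, j−7=c, p−8=h.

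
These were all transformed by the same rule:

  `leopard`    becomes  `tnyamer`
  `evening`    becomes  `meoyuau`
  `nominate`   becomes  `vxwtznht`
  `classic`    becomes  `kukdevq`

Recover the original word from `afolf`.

In leopard: l→t is +8, e→n is +9, o→y is +10, p→a is +11 — the shift increases by 1 each position. Letter i (0-indexed) is shifted by i+8, so successive shifts are 8, 9, 10, ….
Reversing it on afolf: a−8=s, f−9=w, o−10=e, l−11=a, f−12=t.

sweat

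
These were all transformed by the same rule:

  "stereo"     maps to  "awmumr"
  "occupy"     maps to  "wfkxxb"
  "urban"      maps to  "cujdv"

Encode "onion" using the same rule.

wqqrv

Shifts by position in stereo: pos 0: s→a (+8), pos 1: t→w (+3), pos 2: e→m (+8), pos 3: r→u (+3) — repeating every 2. The shifts repeat in a cycle of length 2: positions 0,1,… shift by +8, +3, then the pattern repeats.
Applying it to onion: o+8=w, n+3=q, i+8=q, o+3=r, n+8=v.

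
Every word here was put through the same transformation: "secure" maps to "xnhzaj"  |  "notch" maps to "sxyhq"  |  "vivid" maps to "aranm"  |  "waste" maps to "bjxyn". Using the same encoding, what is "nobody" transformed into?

Shifts by position in secure: pos 0: s→x (+5), pos 1: e→n (+9), pos 2: c→h (+5), pos 3: u→z (+5), pos 4: r→a (+9), pos 5: e→j (+5) — repeating every 3. The shifts repeat in a cycle of length 3: positions 0,1,… shift by +5, +9, +5, then the pattern repeats.
Applying it to nobody: n+5=s, o+9=x, b+5=g, o+5=t, d+9=m, y+5=d.

sxgtmd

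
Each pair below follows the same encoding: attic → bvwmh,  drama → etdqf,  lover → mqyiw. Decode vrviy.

upset

In attic: a→b is +1, t→v is +2, t→w is +3, i→m is +4 — the shift increases by 1 each position. Each letter shifts forward by (position + 1), i.e. 1, 2, 3, … — the shift grows by one for each successive letter.
Decoding vrviy: v−1=u, r−2=p, v−3=s, i−4=e, y−5=t.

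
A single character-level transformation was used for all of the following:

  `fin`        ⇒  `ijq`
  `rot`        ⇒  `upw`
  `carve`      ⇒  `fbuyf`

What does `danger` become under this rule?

The shift depends on letter class: consonant f→i is +3, but vowel i→j is +1. The rule splits by letter class: vowels +1, consonants +3.
For danger: d(cons)+3=g, a(vowel)+1=b, n(cons)+3=q, g(cons)+3=j, e(vowel)+1=f, r(cons)+3=u.

gbqjfu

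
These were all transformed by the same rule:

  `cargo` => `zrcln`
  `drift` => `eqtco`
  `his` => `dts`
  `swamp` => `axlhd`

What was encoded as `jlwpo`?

delay

The output letters match the input read backwards, each shifted +11: cargo reversed is ograc. Read the word backwards and shift each letter +11.
Reversing it on jlwpo: shift back: j−11=y, l−11=a, w−11=l, p−11=e, o−11=d → yaled; then reverse → delay.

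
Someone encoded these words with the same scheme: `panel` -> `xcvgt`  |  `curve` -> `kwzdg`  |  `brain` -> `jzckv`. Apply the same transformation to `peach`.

xgckp

The shift depends on letter class: consonant p→x is +8, but vowel a→c is +2. Vowels shift forward by 2 and consonants shift forward by 8.
For peach: p(cons)+8=x, e(vowel)+2=g, a(vowel)+2=c, c(cons)+8=k, h(cons)+8=p.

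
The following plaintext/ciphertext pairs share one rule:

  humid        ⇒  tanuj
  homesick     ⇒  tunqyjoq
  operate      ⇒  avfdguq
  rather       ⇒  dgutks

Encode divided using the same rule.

powujfp

Shifts by position in humid: pos 0: h→t (+12), pos 1: u→a (+6), pos 2: m→n (+1), pos 3: i→u (+12), pos 4: d→j (+6) — repeating every 3. The shifts repeat in a cycle of length 3: positions 0,1,… shift by +12, +6, +1, then the pattern repeats.
Applying it to divided: d+12=p, i+6=o, v+1=w, i+12=u, d+6=j, e+1=f, d+12=p.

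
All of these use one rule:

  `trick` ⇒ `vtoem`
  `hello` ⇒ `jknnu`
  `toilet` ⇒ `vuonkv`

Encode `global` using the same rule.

Vowels shift forward by 6 and consonants shift forward by 2.
Applying it to global: g(cons)+2=i, l(cons)+2=n, o(vowel)+6=u, b(cons)+2=d, a(vowel)+6=g, l(cons)+2=n.

inudgn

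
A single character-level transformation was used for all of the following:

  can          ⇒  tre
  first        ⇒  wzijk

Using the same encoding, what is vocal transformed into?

mftrc

Compare letters: c→t is +17, a→r is +17, n→e is +17 — a constant shift. This is a Caesar cipher with shift 17.
Applying it to vocal: v+17=m, o+17=f, c+17=t, a+17=r, l+17=c.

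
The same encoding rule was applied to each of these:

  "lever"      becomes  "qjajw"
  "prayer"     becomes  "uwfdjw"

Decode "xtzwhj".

Compare letters: l→q is +5, e→j is +5, v→a is +5 — a constant shift. Each letter is shifted forward by 5 in the alphabet (a Caesar shift of +5).
Reversing it on xtzwhj: x−5=s, t−5=o, z−5=u, w−5=r, h−5=c, j−5=e.

source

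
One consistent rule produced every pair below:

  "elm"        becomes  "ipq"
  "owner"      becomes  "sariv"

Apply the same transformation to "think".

Compare letters: e→i is +4, l→p is +4, m→q is +4 — a constant shift. This is a Caesar cipher with shift 4.
On think: t+4=x, h+4=l, i+4=m, n+4=r, k+4=o.

xlmro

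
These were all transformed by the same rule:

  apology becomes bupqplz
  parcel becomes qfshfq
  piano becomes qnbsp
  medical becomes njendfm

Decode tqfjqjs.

Shifts by position in apology: pos 0: a→b (+1), pos 1: p→u (+5), pos 2: o→p (+1), pos 3: l→q (+5) — repeating every 2. The shifts repeat in a cycle of length 2: positions 0,1,… shift by +1, +5, then the pattern repeats.
Decoding tqfjqjs: t−1=s, q−5=l, f−1=e, j−5=e, q−1=p, j−5=e, s−1=r.

sleeper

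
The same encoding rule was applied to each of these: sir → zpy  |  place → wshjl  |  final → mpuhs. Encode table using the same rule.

ahisl

It's a constant shift of +7 (ROT7).
On table: t+7=a, a+7=h, b+7=i, l+7=s, e+7=l.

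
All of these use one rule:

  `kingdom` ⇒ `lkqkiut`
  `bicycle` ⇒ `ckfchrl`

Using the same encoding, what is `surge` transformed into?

twukj

In kingdom: k→l is +1, i→k is +2, n→q is +3, g→k is +4 — the shift increases by 1 each position. Letter i (0-indexed) is shifted by i+1, so successive shifts are 1, 2, 3, ….
For surge: s+1=t, u+2=w, r+3=u, g+4=k, e+5=j.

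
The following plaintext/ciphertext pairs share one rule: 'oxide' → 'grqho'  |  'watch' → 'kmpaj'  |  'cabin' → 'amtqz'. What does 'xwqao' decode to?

o(14)→g(6) and x(23)→r(17) fit y≡7x+12 (mod 26); the inverse of 7 mod 26 is 15. This is an affine cipher: with a=0,…,z=25, each position x becomes (7x+12) mod 26.
Reversing it on xwqao: x(23)→15·(23−12)≡9=j; w(22)→15·(22−12)≡20=u; q(16)→15·(16−12)≡8=i; a(0)→15·(0−12)≡2=c; o(14)→15·(14−12)≡4=e (all mod 26).

juice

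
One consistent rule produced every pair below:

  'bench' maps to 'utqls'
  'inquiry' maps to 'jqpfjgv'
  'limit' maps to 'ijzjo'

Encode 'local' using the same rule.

ihldi

b(1)→u(20) and e(4)→t(19) fit y≡17x+3 (mod 26); the inverse of 17 mod 26 is 23. This is an affine cipher: with a=0,…,z=25, each position x becomes (17x+3) mod 26.
On local: l(11)→17·11+3≡8=i; o(14)→17·14+3≡7=h; c(2)→17·2+3≡11=l; a(0)→17·0+3≡3=d; l(11)→17·11+3≡8=i (all mod 26).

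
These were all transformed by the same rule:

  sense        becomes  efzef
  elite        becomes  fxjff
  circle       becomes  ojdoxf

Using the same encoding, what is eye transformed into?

fkf

The shift depends on letter class: consonant s→e is +12, but vowel e→f is +1. The rule splits by letter class: vowels +1, consonants +12.
On eye: e(vowel)+1=f, y(cons)+12=k, e(vowel)+1=f.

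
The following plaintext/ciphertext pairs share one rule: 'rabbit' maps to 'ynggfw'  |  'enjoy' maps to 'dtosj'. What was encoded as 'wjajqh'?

Two steps: reverse the string, then apply a Caesar shift of +5.
Reversing it on wjajqh: shift back: w−5=r, j−5=e, a−5=v, j−5=e, q−5=l, h−5=c → revelc; then reverse → clever.

clever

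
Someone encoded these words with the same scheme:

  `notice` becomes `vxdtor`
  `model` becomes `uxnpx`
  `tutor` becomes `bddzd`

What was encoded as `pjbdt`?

harsh

The shift increases by 1 at each position, starting from +8: 8, 9, 10, ….
Decoding pjbdt: p−8=h, j−9=a, b−10=r, d−11=s, t−12=h.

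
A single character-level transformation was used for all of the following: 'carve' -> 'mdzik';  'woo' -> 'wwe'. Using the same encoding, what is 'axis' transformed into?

The output letters match the input read backwards, each shifted +8: carve reversed is evrac. The word is reversed, then every letter is shifted forward by 8.
On axis: reverse → sixa; then shift: s+8=a, i+8=q, x+8=f, a+8=i.

aqfi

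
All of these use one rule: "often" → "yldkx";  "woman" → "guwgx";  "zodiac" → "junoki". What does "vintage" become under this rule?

Shifts by position in often: pos 0: o→y (+10), pos 1: f→l (+6), pos 2: t→d (+10), pos 3: e→k (+6) — repeating every 2. It's a Vigenère-style cipher with numeric key [10,6]: position i shifts by key[i mod 2].
Applying it to vintage: v+10=f, i+6=o, n+10=x, t+6=z, a+10=k, g+6=m, e+10=o.

foxzkmo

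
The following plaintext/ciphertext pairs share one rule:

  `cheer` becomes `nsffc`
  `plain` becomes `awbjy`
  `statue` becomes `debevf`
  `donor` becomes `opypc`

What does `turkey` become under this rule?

The rule splits by letter class: vowels +1, consonants +11.
On turkey: t(cons)+11=e, u(vowel)+1=v, r(cons)+11=c, k(cons)+11=v, e(vowel)+1=f, y(cons)+11=j.

evcvfj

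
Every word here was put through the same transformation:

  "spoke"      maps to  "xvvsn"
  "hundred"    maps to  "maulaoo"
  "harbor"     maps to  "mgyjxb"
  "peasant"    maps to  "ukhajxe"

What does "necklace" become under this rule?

The shift increases by 1 at each position, starting from +5: 5, 6, 7, ….
On necklace: n+5=s, e+6=k, c+7=j, k+8=s, l+9=u, a+10=k, c+11=n, e+12=q.

skjsuknq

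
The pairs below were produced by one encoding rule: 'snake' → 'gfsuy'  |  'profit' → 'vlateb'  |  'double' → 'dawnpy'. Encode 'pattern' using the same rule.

vsbbylf

s(18)→g(6) and n(13)→f(5) fit y≡21x+18 (mod 26); the inverse of 21 mod 26 is 5. This is an affine cipher: with a=0,…,z=25, each position x becomes (21x+18) mod 26.
On pattern: p(15)→21·15+18≡21=v; a(0)→21·0+18≡18=s; t(19)→21·19+18≡1=b; t(19)→21·19+18≡1=b; e(4)→21·4+18≡24=y; r(17)→21·17+18≡11=l; n(13)→21·13+18≡5=f (all mod 26).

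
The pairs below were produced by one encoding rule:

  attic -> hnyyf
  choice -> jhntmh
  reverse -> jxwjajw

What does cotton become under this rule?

styyth

The output letters match the input read backwards, each shifted +5: attic reversed is citta. Two steps: reverse the string, then apply a Caesar shift of +5.
For cotton: reverse → nottoc; then shift: n+5=s, o+5=t, t+5=y, t+5=y, o+5=t, c+5=h.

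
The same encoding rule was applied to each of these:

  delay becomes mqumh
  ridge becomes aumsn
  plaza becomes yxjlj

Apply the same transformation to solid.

bauum

Shifts by position in delay: pos 0: d→m (+9), pos 1: e→q (+12), pos 2: l→u (+9), pos 3: a→m (+12) — repeating every 2. A repeating key of period 2 is used — shifts +9, +12 over and over.
On solid: s+9=b, o+12=a, l+9=u, i+12=u, d+9=m.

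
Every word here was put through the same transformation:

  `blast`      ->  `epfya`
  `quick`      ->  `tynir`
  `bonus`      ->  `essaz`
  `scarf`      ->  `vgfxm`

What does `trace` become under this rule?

In blast: b→e is +3, l→p is +4, a→f is +5, s→y is +6 — the shift increases by 1 each position. The shift increases by 1 at each position, starting from +3: 3, 4, 5, ….
Applying it to trace: t+3=w, r+4=v, a+5=f, c+6=i, e+7=l.

wvfil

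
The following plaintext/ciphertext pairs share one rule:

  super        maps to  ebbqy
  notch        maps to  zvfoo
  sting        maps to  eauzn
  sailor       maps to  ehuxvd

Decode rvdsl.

Shifts by position in super: pos 0: s→e (+12), pos 1: u→b (+7), pos 2: p→b (+12), pos 3: e→q (+12), pos 4: r→y (+7) — repeating every 3. The shifts repeat in a cycle of length 3: positions 0,1,… shift by +12, +7, +12, then the pattern repeats.
Undoing it on rvdsl: r−12=f, v−7=o, d−12=r, s−12=g, l−7=e.

forge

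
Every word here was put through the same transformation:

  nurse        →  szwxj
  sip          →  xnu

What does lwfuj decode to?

grape

Compare letters: n→s is +5, u→z is +5, r→w is +5 — a constant shift. Every letter moves 5 places later in the alphabet, wrapping around z→a.
Reversing it on lwfuj: l−5=g, w−5=r, f−5=a, u−5=p, j−5=e.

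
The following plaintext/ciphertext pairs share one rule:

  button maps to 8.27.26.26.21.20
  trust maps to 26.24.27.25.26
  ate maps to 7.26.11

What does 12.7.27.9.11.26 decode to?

The number is (letter's place in the alphabet, a=1) + 6.
Decoding 12.7.27.9.11.26: 12→(12−6)÷1=6=f, 7→(7−6)÷1=1=a, 27→(27−6)÷1=21=u, 9→(9−6)÷1=3=c, 11→(11−6)÷1=5=e, 26→(26−6)÷1=20=t.

faucet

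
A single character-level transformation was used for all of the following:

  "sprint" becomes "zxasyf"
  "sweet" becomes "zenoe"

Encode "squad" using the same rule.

zydko

In sprint: s→z is +7, p→x is +8, r→a is +9, i→s is +10 — the shift increases by 1 each position. The shift increases by 1 at each position, starting from +7: 7, 8, 9, ….
For squad: s+7=z, q+8=y, u+9=d, a+10=k, d+11=o.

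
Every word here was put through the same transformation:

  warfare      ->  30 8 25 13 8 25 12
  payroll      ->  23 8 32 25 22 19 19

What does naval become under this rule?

21 8 29 8 19

Each letter is replaced by its alphabet position (a=1..z=26) + 7.
Applying it to naval: n=14→21, a=1→8, v=22→29, a=1→8, l=12→19.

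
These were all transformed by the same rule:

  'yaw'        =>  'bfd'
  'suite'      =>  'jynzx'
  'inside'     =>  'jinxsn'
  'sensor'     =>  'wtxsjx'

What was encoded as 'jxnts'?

The output letters match the input read backwards, each shifted +5: yaw reversed is way. Two steps: reverse the string, then apply a Caesar shift of +5.
Undoing it on jxnts: shift back: j−5=e, x−5=s, n−5=i, t−5=o, s−5=n → esion; then reverse → noise.

noise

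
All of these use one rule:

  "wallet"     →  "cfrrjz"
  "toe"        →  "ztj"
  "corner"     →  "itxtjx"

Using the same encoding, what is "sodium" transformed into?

The rule splits by letter class: vowels +5, consonants +6.
Applying it to sodium: s(cons)+6=y, o(vowel)+5=t, d(cons)+6=j, i(vowel)+5=n, u(vowel)+5=z, m(cons)+6=s.

ytjnzs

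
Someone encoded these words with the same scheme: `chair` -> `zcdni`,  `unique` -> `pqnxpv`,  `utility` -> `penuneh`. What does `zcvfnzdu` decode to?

Treating letters as 0–25, the rule is x ↦ 11x + 3 (mod 26).
Decoding zcvfnzdu: z(25)→19·(25−3)≡2=c; c(2)→19·(2−3)≡7=h; v(21)→19·(21−3)≡4=e; f(5)→19·(5−3)≡12=m; n(13)→19·(13−3)≡8=i; z(25)→19·(25−3)≡2=c; d(3)→19·(3−3)≡0=a; u(20)→19·(20−3)≡11=l (all mod 26).

chemical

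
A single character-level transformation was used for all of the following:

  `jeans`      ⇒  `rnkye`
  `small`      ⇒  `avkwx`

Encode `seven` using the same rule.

Each letter shifts forward by (position + 8), i.e. 8, 9, 10, … — the shift grows by one for each successive letter.
Applying it to seven: s+8=a, e+9=n, v+10=f, e+11=p, n+12=z.

anfpz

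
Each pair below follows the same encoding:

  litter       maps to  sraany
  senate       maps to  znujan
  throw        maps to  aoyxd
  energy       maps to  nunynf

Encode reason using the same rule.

The shift depends on letter class: consonant l→s is +7, but vowel i→r is +9. The rule splits by letter class: vowels +9, consonants +7.
On reason: r(cons)+7=y, e(vowel)+9=n, a(vowel)+9=j, s(cons)+7=z, o(vowel)+9=x, n(cons)+7=u.

ynjzxu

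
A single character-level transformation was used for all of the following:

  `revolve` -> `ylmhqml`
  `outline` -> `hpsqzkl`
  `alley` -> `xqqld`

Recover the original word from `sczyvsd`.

r(17)→y(24) and e(4)→l(11) fit y≡23x+23 (mod 26); the inverse of 23 mod 26 is 17. Treating letters as 0–25, the rule is x ↦ 23x + 23 (mod 26).
Undoing it on sczyvsd: s(18)→17·(18−23)≡19=t; c(2)→17·(2−23)≡7=h; z(25)→17·(25−23)≡8=i; y(24)→17·(24−23)≡17=r; v(21)→17·(21−23)≡18=s; s(18)→17·(18−23)≡19=t; d(3)→17·(3−23)≡24=y (all mod 26).

thirsty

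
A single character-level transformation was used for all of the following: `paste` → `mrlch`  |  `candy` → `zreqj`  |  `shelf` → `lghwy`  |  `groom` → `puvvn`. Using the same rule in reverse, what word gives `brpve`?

wagon

Treating letters as 0–25, the rule is x ↦ 17x + 17 (mod 26).
Undoing it on brpve: b(1)→23·(1−17)≡22=w; r(17)→23·(17−17)≡0=a; p(15)→23·(15−17)≡6=g; v(21)→23·(21−17)≡14=o; e(4)→23·(4−17)≡13=n (all mod 26).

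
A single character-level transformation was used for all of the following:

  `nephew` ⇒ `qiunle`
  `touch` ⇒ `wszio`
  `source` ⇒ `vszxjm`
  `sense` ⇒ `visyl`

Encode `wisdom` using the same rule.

zmxjvu

Letter i (0-indexed) is shifted by i+3, so successive shifts are 3, 4, 5, ….
On wisdom: w+3=z, i+4=m, s+5=x, d+6=j, o+7=v, m+8=u.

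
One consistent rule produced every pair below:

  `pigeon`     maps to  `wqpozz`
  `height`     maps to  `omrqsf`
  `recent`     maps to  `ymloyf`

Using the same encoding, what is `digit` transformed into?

kqpse

Each letter shifts forward by (position + 7), i.e. 7, 8, 9, … — the shift grows by one for each successive letter.
On digit: d+7=k, i+8=q, g+9=p, i+10=s, t+11=e.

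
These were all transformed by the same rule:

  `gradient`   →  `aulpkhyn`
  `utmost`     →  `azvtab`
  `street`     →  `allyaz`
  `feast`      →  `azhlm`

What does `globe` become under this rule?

livsn

The output letters match the input read backwards, each shifted +7: gradient reversed is tneidarg. Two steps: reverse the string, then apply a Caesar shift of +7.
Applying it to globe: reverse → ebolg; then shift: e+7=l, b+7=i, o+7=v, l+7=s, g+7=n.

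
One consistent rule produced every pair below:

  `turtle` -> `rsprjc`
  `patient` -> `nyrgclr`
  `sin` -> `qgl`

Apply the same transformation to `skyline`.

Compare letters: t→r is +24, u→s is +24, r→p is +24 — a constant shift. It's a constant shift of +24 (ROT24).
For skyline: s+24=q, k+24=i, y+24=w, l+24=j, i+24=g, n+24=l, e+24=c.

qiwjglc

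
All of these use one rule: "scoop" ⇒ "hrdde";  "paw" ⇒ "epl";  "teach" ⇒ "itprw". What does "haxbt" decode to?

Compare letters: s→h is +15, c→r is +15, o→d is +15 — a constant shift. Every letter moves 15 places later in the alphabet, wrapping around z→a.
Decoding haxbt: h−15=s, a−15=l, x−15=i, b−15=m, t−15=e.

slime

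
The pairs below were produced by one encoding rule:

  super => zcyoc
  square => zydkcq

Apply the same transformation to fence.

In super: s→z is +7, u→c is +8, p→y is +9, e→o is +10 — the shift increases by 1 each position. Letter i (0-indexed) is shifted by i+7, so successive shifts are 7, 8, 9, ….
On fence: f+7=m, e+8=m, n+9=w, c+10=m, e+11=p.

mmwmp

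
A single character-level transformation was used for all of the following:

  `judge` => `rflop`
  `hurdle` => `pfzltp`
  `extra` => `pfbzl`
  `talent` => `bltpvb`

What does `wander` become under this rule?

elvlpz

The shift depends on letter class: consonant j→r is +8, but vowel u→f is +11. Vowels shift forward by 11 and consonants shift forward by 8.
Applying it to wander: w(cons)+8=e, a(vowel)+11=l, n(cons)+8=v, d(cons)+8=l, e(vowel)+11=p, r(cons)+8=z.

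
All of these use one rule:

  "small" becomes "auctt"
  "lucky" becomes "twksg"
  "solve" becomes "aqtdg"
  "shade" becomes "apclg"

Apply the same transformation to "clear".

ktgcz

The shift depends on letter class: consonant s→a is +8, but vowel a→c is +2. Two shifts are in play — +2 for a/e/i/o/u, +8 for every other letter.
For clear: c(cons)+8=k, l(cons)+8=t, e(vowel)+2=g, a(vowel)+2=c, r(cons)+8=z.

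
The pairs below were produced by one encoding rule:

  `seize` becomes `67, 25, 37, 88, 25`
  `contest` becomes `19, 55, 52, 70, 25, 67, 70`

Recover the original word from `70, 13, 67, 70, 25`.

taste

s(#19)→67 and e(#5)→25: differences scale by 3, so n = 3·pos + 10. The formula is n = 3×(alphabet index, a=1) + 10.
Undoing it on 70, 13, 67, 70, 25: 70→(70−10)÷3=20=t, 13→(13−10)÷3=1=a, 67→(67−10)÷3=19=s, 70→(70−10)÷3=20=t, 25→(25−10)÷3=5=e.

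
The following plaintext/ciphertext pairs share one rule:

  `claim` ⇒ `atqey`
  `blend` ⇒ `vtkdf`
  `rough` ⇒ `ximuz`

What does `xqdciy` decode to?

ransom

Treating letters as 0–25, the rule is x ↦ 5x + 16 (mod 26).
Undoing it on xqdciy: x(23)→21·(23−16)≡17=r; q(16)→21·(16−16)≡0=a; d(3)→21·(3−16)≡13=n; c(2)→21·(2−16)≡18=s; i(8)→21·(8−16)≡14=o; y(24)→21·(24−16)≡12=m (all mod 26).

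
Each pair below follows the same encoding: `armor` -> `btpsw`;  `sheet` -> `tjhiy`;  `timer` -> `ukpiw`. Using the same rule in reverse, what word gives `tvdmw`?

stair

In armor: a→b is +1, r→t is +2, m→p is +3, o→s is +4 — the shift increases by 1 each position. Each letter shifts forward by (position + 1), i.e. 1, 2, 3, … — the shift grows by one for each successive letter.
Reversing it on tvdmw: t−1=s, v−2=t, d−3=a, m−4=i, w−5=r.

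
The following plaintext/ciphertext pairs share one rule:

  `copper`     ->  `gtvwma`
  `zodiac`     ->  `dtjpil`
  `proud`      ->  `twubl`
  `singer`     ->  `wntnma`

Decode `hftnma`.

danger

The shift increases by 1 at each position, starting from +4: 4, 5, 6, ….
Decoding hftnma: h−4=d, f−5=a, t−6=n, n−7=g, m−8=e, a−9=r.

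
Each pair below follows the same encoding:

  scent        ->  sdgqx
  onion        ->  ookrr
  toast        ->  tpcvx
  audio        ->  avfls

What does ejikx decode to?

eight

In scent: s→s is +0, c→d is +1, e→g is +2, n→q is +3 — the shift increases by 1 each position. Each letter shifts forward by its position index (0, 1, 2, …) — the shift grows by one for each successive letter.
Decoding ejikx: e−0=e, j−1=i, i−2=g, k−3=h, x−4=t.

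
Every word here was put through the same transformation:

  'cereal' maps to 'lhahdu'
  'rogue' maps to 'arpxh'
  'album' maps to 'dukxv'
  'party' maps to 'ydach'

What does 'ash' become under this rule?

dbq

The shift depends on letter class: consonant c→l is +9, but vowel e→h is +3. Vowels shift forward by 3 and consonants shift forward by 9.
For ash: a(vowel)+3=d, s(cons)+9=b, h(cons)+9=q.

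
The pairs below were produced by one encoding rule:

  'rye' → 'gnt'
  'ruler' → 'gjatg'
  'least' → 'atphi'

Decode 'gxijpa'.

Compare letters: r→g is +15, y→n is +15, e→t is +15 — a constant shift. Each letter is shifted forward by 15 in the alphabet (a Caesar shift of +15).
Decoding gxijpa: g−15=r, x−15=i, i−15=t, j−15=u, p−15=a, a−15=l.

ritual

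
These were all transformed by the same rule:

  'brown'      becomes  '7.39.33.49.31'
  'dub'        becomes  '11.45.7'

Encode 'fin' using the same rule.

b(#2)→7 and r(#18)→39: differences scale by 2, so n = 2·pos + 3. Each letter becomes 2×(its alphabet position, a=1..z=26) + 3.
On fin: f=6→15, i=9→21, n=14→31.

15.21.31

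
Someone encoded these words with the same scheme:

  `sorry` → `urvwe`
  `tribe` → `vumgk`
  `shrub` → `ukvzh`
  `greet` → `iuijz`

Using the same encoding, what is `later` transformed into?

ndxjx

In sorry: s→u is +2, o→r is +3, r→v is +4, r→w is +5 — the shift increases by 1 each position. Letter i (0-indexed) is shifted by i+2, so successive shifts are 2, 3, 4, ….
Applying it to later: l+2=n, a+3=d, t+4=x, e+5=j, r+6=x.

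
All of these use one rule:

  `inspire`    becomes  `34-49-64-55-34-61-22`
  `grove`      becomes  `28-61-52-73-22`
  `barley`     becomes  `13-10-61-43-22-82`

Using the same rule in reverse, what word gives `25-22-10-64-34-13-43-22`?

i(#9)→34 and n(#14)→49: differences scale by 3, so n = 3·pos + 7. With a=1..z=26, the number is 3·pos + 7.
Decoding 25-22-10-64-34-13-43-22: 25→(25−7)÷3=6=f, 22→(22−7)÷3=5=e, 10→(10−7)÷3=1=a, 64→(64−7)÷3=19=s, 34→(34−7)÷3=9=i, 13→(13−7)÷3=2=b, 43→(43−7)÷3=12=l, 22→(22−7)÷3=5=e.

feasible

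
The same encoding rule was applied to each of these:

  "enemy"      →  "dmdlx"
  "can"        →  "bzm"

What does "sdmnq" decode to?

tenor

Compare letters: e→d is +25, n→m is +25, e→d is +25 — a constant shift. It's a constant shift of +25 (ROT25).
Reversing it on sdmnq: s−25=t, d−25=e, m−25=n, n−25=o, q−25=r.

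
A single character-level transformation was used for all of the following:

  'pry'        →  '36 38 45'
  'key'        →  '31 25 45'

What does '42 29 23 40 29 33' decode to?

p is letter #16 and maps to 36: an offset of 20. Each letter is replaced by its alphabet position (a=1..z=26) + 20.
Decoding 42 29 23 40 29 33: 42→(42−20)÷1=22=v, 29→(29−20)÷1=9=i, 23→(23−20)÷1=3=c, 40→(40−20)÷1=20=t, 29→(29−20)÷1=9=i, 33→(33−20)÷1=13=m.

victim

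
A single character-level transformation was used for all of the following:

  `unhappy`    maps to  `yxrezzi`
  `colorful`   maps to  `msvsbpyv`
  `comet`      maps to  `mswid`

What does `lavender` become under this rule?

The shift depends on letter class: consonant n→x is +10, but vowel u→y is +4. The rule splits by letter class: vowels +4, consonants +10.
On lavender: l(cons)+10=v, a(vowel)+4=e, v(cons)+10=f, e(vowel)+4=i, n(cons)+10=x, d(cons)+10=n, e(vowel)+4=i, r(cons)+10=b.

vefixnib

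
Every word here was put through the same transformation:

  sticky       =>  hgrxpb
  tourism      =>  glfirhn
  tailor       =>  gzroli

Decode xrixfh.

circus

Each pair mirrors across the alphabet (s↔h, t↔g, i↔r): positions sum to 25. Each letter is replaced by its mirror in the alphabet: a↔z, b↔y, c↔x, and so on (the Atbash cipher).
Reversing it on xrixfh: x↔c, r↔i, i↔r, x↔c, f↔u, h↔s.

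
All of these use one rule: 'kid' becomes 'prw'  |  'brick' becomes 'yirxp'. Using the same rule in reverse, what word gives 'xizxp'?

Each pair mirrors across the alphabet (k↔p, i↔r, d↔w): positions sum to 25. This is the alphabet-reversal cipher (Atbash): a becomes z, b becomes y, etc.
Reversing it on xizxp: x↔c, i↔r, z↔a, x↔c, p↔k.

crack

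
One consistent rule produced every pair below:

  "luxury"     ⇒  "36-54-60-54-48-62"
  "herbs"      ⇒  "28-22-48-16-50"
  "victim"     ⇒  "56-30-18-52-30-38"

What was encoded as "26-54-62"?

guy

l(#12)→36 and u(#21)→54: differences scale by 2, so n = 2·pos + 12. Each letter becomes 2×(its alphabet position, a=1..z=26) + 12.
Reversing it on 26-54-62: 26→(26−12)÷2=7=g, 54→(54−12)÷2=21=u, 62→(62−12)÷2=25=y.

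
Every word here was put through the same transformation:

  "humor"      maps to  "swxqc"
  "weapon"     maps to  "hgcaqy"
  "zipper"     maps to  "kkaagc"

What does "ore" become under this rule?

qcg

The shift depends on letter class: consonant h→s is +11, but vowel u→w is +2. Two shifts are in play — +2 for a/e/i/o/u, +11 for every other letter.
Applying it to ore: o(vowel)+2=q, r(cons)+11=c, e(vowel)+2=g.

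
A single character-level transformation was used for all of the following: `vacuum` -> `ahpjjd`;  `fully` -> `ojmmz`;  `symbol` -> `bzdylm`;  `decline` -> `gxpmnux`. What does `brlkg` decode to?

sword

v(21)→a(0) and a(0)→h(7) fit y≡17x+7 (mod 26); the inverse of 17 mod 26 is 23. This is an affine cipher: with a=0,…,z=25, each position x becomes (17x+7) mod 26.
Decoding brlkg: b(1)→23·(1−7)≡18=s; r(17)→23·(17−7)≡22=w; l(11)→23·(11−7)≡14=o; k(10)→23·(10−7)≡17=r; g(6)→23·(6−7)≡3=d (all mod 26).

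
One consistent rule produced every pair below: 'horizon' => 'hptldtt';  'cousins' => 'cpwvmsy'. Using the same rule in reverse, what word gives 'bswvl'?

brush

In horizon: h→h is +0, o→p is +1, r→t is +2, i→l is +3 — the shift increases by 1 each position. The shift increases by 1 at each position, starting from +0: 0, 1, 2, ….
Decoding bswvl: b−0=b, s−1=r, w−2=u, v−3=s, l−4=h.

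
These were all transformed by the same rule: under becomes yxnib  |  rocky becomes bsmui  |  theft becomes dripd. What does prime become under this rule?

The shift depends on letter class: consonant n→x is +10, but vowel u→y is +4. Vowels shift forward by 4 and consonants shift forward by 10.
For prime: p(cons)+10=z, r(cons)+10=b, i(vowel)+4=m, m(cons)+10=w, e(vowel)+4=i.

zbmwi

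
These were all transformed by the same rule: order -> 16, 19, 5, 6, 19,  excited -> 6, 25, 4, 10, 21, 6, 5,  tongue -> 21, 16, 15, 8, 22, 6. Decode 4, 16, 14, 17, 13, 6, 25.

complex

o is letter #15 and maps to 16: an offset of 1. Letters become their 1-based position plus 1 (so a→2, b→3, …).
Reversing it on 4, 16, 14, 17, 13, 6, 25: 4→(4−1)÷1=3=c, 16→(16−1)÷1=15=o, 14→(14−1)÷1=13=m, 17→(17−1)÷1=16=p, 13→(13−1)÷1=12=l, 6→(6−1)÷1=5=e, 25→(25−1)÷1=24=x.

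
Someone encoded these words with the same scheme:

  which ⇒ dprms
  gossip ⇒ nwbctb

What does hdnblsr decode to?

In which: w→d is +7, h→p is +8, i→r is +9, c→m is +10 — the shift increases by 1 each position. Each letter shifts forward by (position + 7), i.e. 7, 8, 9, … — the shift grows by one for each successive letter.
Reversing it on hdnblsr: h−7=a, d−8=v, n−9=e, b−10=r, l−11=a, s−12=g, r−13=e.

average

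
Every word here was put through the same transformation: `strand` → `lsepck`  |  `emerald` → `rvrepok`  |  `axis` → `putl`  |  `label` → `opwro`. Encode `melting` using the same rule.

vrostcf

Treating letters as 0–25, the rule is x ↦ 7x + 15 (mod 26).
For melting: m(12)→7·12+15≡21=v; e(4)→7·4+15≡17=r; l(11)→7·11+15≡14=o; t(19)→7·19+15≡18=s; i(8)→7·8+15≡19=t; n(13)→7·13+15≡2=c; g(6)→7·6+15≡5=f (all mod 26).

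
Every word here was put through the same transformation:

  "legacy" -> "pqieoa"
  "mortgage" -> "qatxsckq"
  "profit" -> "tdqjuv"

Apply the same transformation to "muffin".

Shifts by position in legacy: pos 0: l→p (+4), pos 1: e→q (+12), pos 2: g→i (+2), pos 3: a→e (+4), pos 4: c→o (+12), pos 5: y→a (+2) — repeating every 3. It's a Vigenère-style cipher with numeric key [4,12,2]: position i shifts by key[i mod 3].
For muffin: m+4=q, u+12=g, f+2=h, f+4=j, i+12=u, n+2=p.

qghjup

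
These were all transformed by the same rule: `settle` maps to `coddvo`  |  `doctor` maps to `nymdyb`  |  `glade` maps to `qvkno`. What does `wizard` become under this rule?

Compare letters: s→c is +10, e→o is +10, t→d is +10 — a constant shift. Each letter is shifted forward by 10 in the alphabet (a Caesar shift of +10).
For wizard: w+10=g, i+10=s, z+10=j, a+10=k, r+10=b, d+10=n.

gsjkbn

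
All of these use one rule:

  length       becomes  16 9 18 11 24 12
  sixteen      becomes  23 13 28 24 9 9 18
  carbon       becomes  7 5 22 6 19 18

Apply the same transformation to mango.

Each letter is replaced by its alphabet position (a=1..z=26) + 4.
Applying it to mango: m=13→17, a=1→5, n=14→18, g=7→11, o=15→19.

17 5 18 11 19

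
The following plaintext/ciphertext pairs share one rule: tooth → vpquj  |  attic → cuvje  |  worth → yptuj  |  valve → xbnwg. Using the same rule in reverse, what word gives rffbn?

pedal

It's a Vigenère-style cipher with numeric key [2,1]: position i shifts by key[i mod 2].
Undoing it on rffbn: r−2=p, f−1=e, f−2=d, b−1=a, n−2=l.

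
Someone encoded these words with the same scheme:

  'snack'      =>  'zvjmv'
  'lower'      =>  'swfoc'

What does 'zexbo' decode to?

Letter i (0-indexed) is shifted by i+7, so successive shifts are 7, 8, 9, ….
Decoding zexbo: z−7=s, e−8=w, x−9=o, b−10=r, o−11=d.

sword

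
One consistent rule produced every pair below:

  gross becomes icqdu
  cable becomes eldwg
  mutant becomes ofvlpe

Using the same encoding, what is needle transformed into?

ppgonp

A repeating key of period 2 is used — shifts +2, +11 over and over.
On needle: n+2=p, e+11=p, e+2=g, d+11=o, l+2=n, e+11=p.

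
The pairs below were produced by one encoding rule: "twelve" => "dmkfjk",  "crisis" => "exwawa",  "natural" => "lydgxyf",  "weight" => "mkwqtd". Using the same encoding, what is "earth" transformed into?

Treating letters as 0–25, the rule is x ↦ 3x + 24 (mod 26).
For earth: e(4)→3·4+24≡10=k; a(0)→3·0+24≡24=y; r(17)→3·17+24≡23=x; t(19)→3·19+24≡3=d; h(7)→3·7+24≡19=t (all mod 26).

kyxdt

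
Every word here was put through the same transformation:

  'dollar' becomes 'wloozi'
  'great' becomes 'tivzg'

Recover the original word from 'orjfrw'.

liquid

Letters are reflected about the middle of the alphabet (position → 25−position): Atbash.
Undoing it on orjfrw: o↔l, r↔i, j↔q, f↔u, r↔i, w↔d.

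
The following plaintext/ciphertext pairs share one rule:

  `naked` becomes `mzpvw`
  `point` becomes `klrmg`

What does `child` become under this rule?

xsrow

Each letter is replaced by its mirror in the alphabet: a↔z, b↔y, c↔x, and so on (the Atbash cipher).
Applying it to child: c↔x, h↔s, i↔r, l↔o, d↔w.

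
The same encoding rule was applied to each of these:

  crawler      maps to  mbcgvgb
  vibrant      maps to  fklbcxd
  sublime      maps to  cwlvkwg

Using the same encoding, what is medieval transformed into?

The shift depends on letter class: consonant c→m is +10, but vowel a→c is +2. Two shifts are in play — +2 for a/e/i/o/u, +10 for every other letter.
Applying it to medieval: m(cons)+10=w, e(vowel)+2=g, d(cons)+10=n, i(vowel)+2=k, e(vowel)+2=g, v(cons)+10=f, a(vowel)+2=c, l(cons)+10=v.

wgnkgfcv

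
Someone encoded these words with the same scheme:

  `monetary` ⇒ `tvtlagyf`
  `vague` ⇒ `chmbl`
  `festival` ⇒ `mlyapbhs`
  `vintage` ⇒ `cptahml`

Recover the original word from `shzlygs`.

A repeating key of period 3 is used — shifts +7, +7, +6 over and over.
Decoding shzlygs: s−7=l, h−7=a, z−6=t, l−7=e, y−7=r, g−6=a, s−7=l.

lateral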